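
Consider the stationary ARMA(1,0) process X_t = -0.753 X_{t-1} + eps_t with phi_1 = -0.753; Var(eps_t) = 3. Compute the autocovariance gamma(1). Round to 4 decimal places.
\gamma(1) = -5.2172

Multiply the model equation by X_{t-k} and take expectations. With theta_0 = psi_0 = 1 and psi_j the MA(infinity) weights, this gives
  gamma(k) - sum_i phi_i gamma(k-i) = c_k,
  c_k = sigma^2 * sum_{j=k..q} theta_j psi_{j-k}   (c_k = 0 for k > q),
using gamma(-m) = gamma(m).
Pure AR (q = 0): c_0 = sigma^2 = 3, c_k = 0 for k >= 1.
Equations for k = 0 and k = 1 (AR order 1):
  gamma(0) = phi_1 gamma(1) + c_0
  gamma(1) = phi_1 gamma(0) + c_1
Substituting the second into the first: gamma(0) (1 - phi_1^2) = c_0 + phi_1 c_1, so
  gamma(0) = c_0 / (1 - phi_1^2) = 3 / (1 - (-0.753)^2) = 3 / 0.432991 = 6.92855.
  gamma(1) = phi_1 gamma(0) = (-0.753)(6.92855) = -5.217199.
Therefore gamma(1) = -5.2172 (to 4 decimal places).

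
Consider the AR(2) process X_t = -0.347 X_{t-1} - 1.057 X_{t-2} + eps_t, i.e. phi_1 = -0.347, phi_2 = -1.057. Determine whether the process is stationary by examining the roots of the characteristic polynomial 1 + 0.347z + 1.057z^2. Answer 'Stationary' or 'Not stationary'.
\text{Not stationary}

The AR(p) characteristic polynomial is P(z) = 1 + 0.347z + 1.057z^2.
Stationarity requires all roots to lie outside the unit circle, i.e. |z| > 1 for every root.
Set 1 + (0.347) z + (1.057) z^2 = 0, i.e. a z^2 + b z + c = 0 with a = 1.057, b = 0.347, c = 1.
Discriminant D = b^2 - 4ac = (0.347)^2 - 4*(1.057)*1 = 0.120409 - (4.228) = -4.107591.
D < 0, so the roots are the complex-conjugate pair z = (-b +/- i sqrt(-D)) / (2a) = -0.1641 +/- 0.9587i.
For a conjugate pair |z|^2 = z * conj(z) = (product of roots) = c/a = 1/(1.057) = 0.946074, so |z| = sqrt(0.946074) = 0.9727 for both roots.
Moduli of all roots: 0.9727, 0.9727.
All moduli strictly greater than 1? No.
Verdict: Not stationary.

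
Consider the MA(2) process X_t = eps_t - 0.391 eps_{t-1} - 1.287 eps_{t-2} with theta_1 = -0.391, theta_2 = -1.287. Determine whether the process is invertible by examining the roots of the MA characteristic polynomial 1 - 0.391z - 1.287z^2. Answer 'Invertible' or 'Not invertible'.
\text{Not invertible}

The MA(q) characteristic polynomial is P(z) = 1 - 0.391z - 1.287z^2.
Invertibility requires all roots to lie outside the unit circle, i.e. |z| > 1 for every root.
Set 1 + (-0.391) z + (-1.287) z^2 = 0, i.e. a z^2 + b z + c = 0 with a = -1.287, b = -0.391, c = 1.
Discriminant D = b^2 - 4ac = (-0.391)^2 - 4*(-1.287)*1 = 0.152881 - (-5.148) = 5.300881.
D >= 0, so the roots are real: z = (-b +/- sqrt(D)) / (2a) = (0.391 +/- 2.302364) / (-2.574).
  z_1 = (0.391 + 2.302364) / (-2.574) = -1.0464,   |z_1| = 1.0464.
  z_2 = (0.391 - 2.302364) / (-2.574) = 0.7426,   |z_2| = 0.7426.
Moduli of all roots: 1.0464, 0.7426.
All moduli strictly greater than 1? No.
Verdict: Not invertible.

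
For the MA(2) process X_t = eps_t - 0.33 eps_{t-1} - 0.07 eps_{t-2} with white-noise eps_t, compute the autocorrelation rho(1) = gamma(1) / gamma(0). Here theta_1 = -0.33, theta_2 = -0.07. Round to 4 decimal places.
\rho(1) = -0.2755

For an MA(q) process with theta_0 = 1, the autocovariance is
  gamma(k) = sigma^2 * sum_{i=0..q-k} theta_i * theta_{i+k},
and rho(k) = gamma(k) / gamma(0). Sigma^2 cancels.
  numerator   = (1)*(-0.33) + (-0.33)*(-0.07) = -0.3069.
  denominator = (1)^2 + (-0.33)^2 + (-0.07)^2 = 1.1138.
  rho(1) = -0.3069 / 1.1138 = -0.2755.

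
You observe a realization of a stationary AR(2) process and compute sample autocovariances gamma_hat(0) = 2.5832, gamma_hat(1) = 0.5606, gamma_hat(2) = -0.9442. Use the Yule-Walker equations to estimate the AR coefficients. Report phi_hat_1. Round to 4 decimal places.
\hat\phi_{1} = 0.3110

The Yule-Walker equations for an AR(p) process read, in matrix form,
  Gamma_p phi = r_p,   with   (Gamma_p)_{ij} = gamma(|i - j|),
                       (r_p)_i = gamma(i),   i,j = 1..p.
Substitute the sample gammas (Toeplitz matrix and right-hand side of size 2):
  Gamma_p = [[2.5832, 0.5606], [0.5606, 2.5832]]
  r_p     = [0.5606, -0.9442]
Written out:
  2.5832 phi_1 + 0.5606 phi_2 = 0.5606
  0.5606 phi_1 + 2.5832 phi_2 = -0.9442
Solve by Cramer's rule:
  det = gamma(0)^2 - gamma(1)^2 = (2.5832)^2 - (0.5606)^2 = 6.67292224 - 0.31427236 = 6.35864988
  phi_hat_1 = [gamma(1) gamma(0) - gamma(1) gamma(2)] / det = [(0.5606)(2.5832) - (0.5606)(-0.9442)] / 6.35864988 = 1.97746044 / 6.35864988 = 0.311
  phi_hat_2 = [gamma(0) gamma(2) - gamma(1)^2] / det = [(2.5832)(-0.9442) - (0.5606)^2] / 6.35864988 = -2.7533298 / 6.35864988 = -0.433
So phi_hat = [0.3110, -0.4330].
Therefore phi_hat_1 = 0.3110.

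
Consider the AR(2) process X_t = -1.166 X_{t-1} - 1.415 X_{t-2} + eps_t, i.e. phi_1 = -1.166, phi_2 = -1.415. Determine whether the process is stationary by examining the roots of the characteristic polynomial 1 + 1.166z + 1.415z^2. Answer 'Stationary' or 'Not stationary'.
\text{Not stationary}

The AR(p) characteristic polynomial is P(z) = 1 + 1.166z + 1.415z^2.
Stationarity requires all roots to lie outside the unit circle, i.e. |z| > 1 for every root.
Set 1 + (1.166) z + (1.415) z^2 = 0, i.e. a z^2 + b z + c = 0 with a = 1.415, b = 1.166, c = 1.
Discriminant D = b^2 - 4ac = (1.166)^2 - 4*(1.415)*1 = 1.359556 - (5.66) = -4.300444.
D < 0, so the roots are the complex-conjugate pair z = (-b +/- i sqrt(-D)) / (2a) = -0.412 +/- 0.7328i.
For a conjugate pair |z|^2 = z * conj(z) = (product of roots) = c/a = 1/(1.415) = 0.706714, so |z| = sqrt(0.706714) = 0.8407 for both roots.
Moduli of all roots: 0.8407, 0.8407.
All moduli strictly greater than 1? No.
Verdict: Not stationary.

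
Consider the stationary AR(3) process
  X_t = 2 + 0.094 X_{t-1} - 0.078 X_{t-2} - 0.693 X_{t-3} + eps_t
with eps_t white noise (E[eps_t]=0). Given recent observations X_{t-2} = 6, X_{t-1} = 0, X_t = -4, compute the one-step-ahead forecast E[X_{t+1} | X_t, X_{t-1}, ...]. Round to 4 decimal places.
E[X_{t+1} \mid \mathcal F_t] = -2.5340

For an AR(p) model X_t = c + sum_i phi_i X_{t-i} + eps_t, the
one-step-ahead conditional mean is
  E[X_{t+1} | X_t, ...] = c + sum_i phi_i X_{t+1-i}.
Substitute known values:
  E[X_{t+1} | ...] = 2 + (0.094) * (-4) + (-0.078) * (0) + (-0.693) * (6)
                   = -2.5340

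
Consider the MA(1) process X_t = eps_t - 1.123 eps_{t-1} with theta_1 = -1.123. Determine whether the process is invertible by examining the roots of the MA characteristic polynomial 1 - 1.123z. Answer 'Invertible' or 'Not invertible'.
\text{Not invertible}

The MA(q) characteristic polynomial is P(z) = 1 - 1.123z.
Invertibility requires all roots to lie outside the unit circle, i.e. |z| > 1 for every root.
This is linear in z: 1 + (-1.123) z = 0  =>  z = -1/(-1.123) = 0.890472,  |z| = 0.890472.
Moduli of all roots: 0.8905.
All moduli strictly greater than 1? No.
Verdict: Not invertible.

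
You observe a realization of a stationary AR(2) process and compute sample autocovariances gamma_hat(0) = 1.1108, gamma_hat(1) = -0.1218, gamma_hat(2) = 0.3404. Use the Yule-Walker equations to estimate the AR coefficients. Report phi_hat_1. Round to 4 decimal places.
\hat\phi_{1} = -0.0770

The Yule-Walker equations for an AR(p) process read, in matrix form,
  Gamma_p phi = r_p,   with   (Gamma_p)_{ij} = gamma(|i - j|),
                       (r_p)_i = gamma(i),   i,j = 1..p.
Substitute the sample gammas (Toeplitz matrix and right-hand side of size 2):
  Gamma_p = [[1.1108, -0.1218], [-0.1218, 1.1108]]
  r_p     = [-0.1218, 0.3404]
Written out:
  1.1108 phi_1 - 0.1218 phi_2 = -0.1218
  -0.1218 phi_1 + 1.1108 phi_2 = 0.3404
Solve by Cramer's rule:
  det = gamma(0)^2 - gamma(1)^2 = (1.1108)^2 - (-0.1218)^2 = 1.23387664 - 0.01483524 = 1.2190414
  phi_hat_1 = [gamma(1) gamma(0) - gamma(1) gamma(2)] / det = [(-0.1218)(1.1108) - (-0.1218)(0.3404)] / 1.2190414 = -0.09383472 / 1.2190414 = -0.077
  phi_hat_2 = [gamma(0) gamma(2) - gamma(1)^2] / det = [(1.1108)(0.3404) - (-0.1218)^2] / 1.2190414 = 0.36328108 / 1.2190414 = 0.298
So phi_hat = [-0.0770, 0.2980].
Therefore phi_hat_1 = -0.0770.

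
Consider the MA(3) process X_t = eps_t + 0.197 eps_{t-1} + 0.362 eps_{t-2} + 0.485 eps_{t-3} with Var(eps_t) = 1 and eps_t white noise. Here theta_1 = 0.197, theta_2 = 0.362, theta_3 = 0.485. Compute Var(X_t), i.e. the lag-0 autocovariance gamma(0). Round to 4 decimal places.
\gamma(0) = 1.4051

For an MA(q) process X_t = eps_t + sum_i theta_i eps_{t-i} with
Var(eps_t) = sigma^2, the variance is
  gamma(0) = sigma^2 * (1 + sum_i theta_i^2).
  sum_i theta_i^2 = (0.197)^2 + (0.362)^2 + (0.485)^2 = 0.038809 + 0.131044 + 0.235225 = 0.405078.
  gamma(0) = 1 * (1 + 0.405078) = 1 * 1.405078 = 1.405078, which rounds to 1.4051.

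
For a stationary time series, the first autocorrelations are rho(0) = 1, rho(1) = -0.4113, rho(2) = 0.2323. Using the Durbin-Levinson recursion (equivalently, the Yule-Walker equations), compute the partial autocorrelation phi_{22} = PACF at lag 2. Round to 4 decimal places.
\phi_{22} = 0.0760

The PACF at lag k is phi_{kk}, the last component of the solution
to the Yule-Walker system G_k phi = r_k where
  (G_k)_{ij} = rho(|i - j|), (r_k)_i = rho(i), i,j = 1..k.
Equivalently, Durbin-Levinson gives phi_{kk} iteratively:
  phi_{11} = rho(1)
  phi_{kk} = [rho(k) - sum_{j=1..k-1} phi_{k-1,j} rho(k-j)]
            / [1 - sum_{j=1..k-1} phi_{k-1,j} rho(j)],
  phi_{k,j} = phi_{k-1,j} - phi_{kk} phi_{k-1,k-j},  j = 1..k-1.
Step k = 1:
  phi_11 = rho(1) = -0.4113.
Step k = 2:
  phi_22 = [rho(2) - phi_11 rho(1)] / [1 - phi_11 rho(1)] = [0.2323 - (-0.4113)(-0.4113)] / [1 - (-0.4113)(-0.4113)]
         = 0.06313231 / 0.83083231 = 0.076.
Therefore phi_{22} = 0.0760.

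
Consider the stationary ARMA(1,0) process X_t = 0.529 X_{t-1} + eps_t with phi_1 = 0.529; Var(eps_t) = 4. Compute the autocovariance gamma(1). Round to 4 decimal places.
\gamma(1) = 2.9382

Multiply the model equation by X_{t-k} and take expectations. With theta_0 = psi_0 = 1 and psi_j the MA(infinity) weights, this gives
  gamma(k) - sum_i phi_i gamma(k-i) = c_k,
  c_k = sigma^2 * sum_{j=k..q} theta_j psi_{j-k}   (c_k = 0 for k > q),
using gamma(-m) = gamma(m).
Pure AR (q = 0): c_0 = sigma^2 = 4, c_k = 0 for k >= 1.
Equations for k = 0 and k = 1 (AR order 1):
  gamma(0) = phi_1 gamma(1) + c_0
  gamma(1) = phi_1 gamma(0) + c_1
Substituting the second into the first: gamma(0) (1 - phi_1^2) = c_0 + phi_1 c_1, so
  gamma(0) = c_0 / (1 - phi_1^2) = 4 / (1 - (0.529)^2) = 4 / 0.720159 = 5.554329.
  gamma(1) = phi_1 gamma(0) = (0.529)(5.554329) = 2.93824.
Therefore gamma(1) = 2.9382 (to 4 decimal places).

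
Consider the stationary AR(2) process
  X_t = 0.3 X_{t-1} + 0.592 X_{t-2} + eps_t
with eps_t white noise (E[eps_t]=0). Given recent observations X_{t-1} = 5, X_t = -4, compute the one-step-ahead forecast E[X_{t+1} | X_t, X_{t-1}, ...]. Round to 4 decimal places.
E[X_{t+1} \mid \mathcal F_t] = 1.7600

For an AR(p) model X_t = c + sum_i phi_i X_{t-i} + eps_t, the
one-step-ahead conditional mean is
  E[X_{t+1} | X_t, ...] = c + sum_i phi_i X_{t+1-i}.
Substitute known values:
  E[X_{t+1} | ...] = (0.3) * (-4) + (0.592) * (5)
                   = 1.7600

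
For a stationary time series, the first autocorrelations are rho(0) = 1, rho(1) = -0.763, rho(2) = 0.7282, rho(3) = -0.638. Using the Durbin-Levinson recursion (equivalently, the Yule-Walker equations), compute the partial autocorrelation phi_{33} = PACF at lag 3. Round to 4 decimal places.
\phi_{33} = -0.0270

The PACF at lag k is phi_{kk}, the last component of the solution
to the Yule-Walker system G_k phi = r_k where
  (G_k)_{ij} = rho(|i - j|), (r_k)_i = rho(i), i,j = 1..k.
Equivalently, Durbin-Levinson gives phi_{kk} iteratively:
  phi_{11} = rho(1)
  phi_{kk} = [rho(k) - sum_{j=1..k-1} phi_{k-1,j} rho(k-j)]
            / [1 - sum_{j=1..k-1} phi_{k-1,j} rho(j)],
  phi_{k,j} = phi_{k-1,j} - phi_{kk} phi_{k-1,k-j},  j = 1..k-1.
Step k = 1:
  phi_11 = rho(1) = -0.763.
Step k = 2:
  phi_22 = [rho(2) - phi_11 rho(1)] / [1 - phi_11 rho(1)] = [0.7282 - (-0.763)(-0.763)] / [1 - (-0.763)(-0.763)]
         = 0.146031 / 0.417831 = 0.349498.
  Update: phi_21 = phi_11 - phi_22 phi_11 = -0.763 - (0.349498)(-0.763) = -0.496333.
Step k = 3:
  phi_33 = [rho(3) - phi_21 rho(2) - phi_22 rho(1)] / [1 - phi_21 rho(1) - phi_22 rho(2)]
    numerator   = -0.638 - (-0.496333)(0.7282) - (0.349498)(-0.763) = -0.00990337
    denominator = 1 - (-0.496333)(-0.763) - (0.349498)(0.7282) = 0.36679349
  phi_33 = -0.00990337 / 0.36679349 = -0.027.
Therefore phi_{33} = -0.0270.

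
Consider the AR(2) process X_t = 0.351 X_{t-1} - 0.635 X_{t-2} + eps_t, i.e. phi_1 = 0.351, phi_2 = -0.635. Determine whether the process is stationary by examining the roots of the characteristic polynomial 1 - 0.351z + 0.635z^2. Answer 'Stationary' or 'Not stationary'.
\text{Stationary}

The AR(p) characteristic polynomial is P(z) = 1 - 0.351z + 0.635z^2.
Stationarity requires all roots to lie outside the unit circle, i.e. |z| > 1 for every root.
Set 1 + (-0.351) z + (0.635) z^2 = 0, i.e. a z^2 + b z + c = 0 with a = 0.635, b = -0.351, c = 1.
Discriminant D = b^2 - 4ac = (-0.351)^2 - 4*(0.635)*1 = 0.123201 - (2.54) = -2.416799.
D < 0, so the roots are the complex-conjugate pair z = (-b +/- i sqrt(-D)) / (2a) = 0.2764 +/- 1.2241i.
For a conjugate pair |z|^2 = z * conj(z) = (product of roots) = c/a = 1/(0.635) = 1.574803, so |z| = sqrt(1.574803) = 1.2549 for both roots.
Moduli of all roots: 1.2549, 1.2549.
All moduli strictly greater than 1? Yes.
Verdict: Stationary.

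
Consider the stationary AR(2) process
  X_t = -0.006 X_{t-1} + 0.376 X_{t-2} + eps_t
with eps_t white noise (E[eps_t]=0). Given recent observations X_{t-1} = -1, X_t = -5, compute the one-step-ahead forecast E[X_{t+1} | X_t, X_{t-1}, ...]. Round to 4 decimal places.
E[X_{t+1} \mid \mathcal F_t] = -0.3460

For an AR(p) model X_t = c + sum_i phi_i X_{t-i} + eps_t, the
one-step-ahead conditional mean is
  E[X_{t+1} | X_t, ...] = c + sum_i phi_i X_{t+1-i}.
Substitute known values:
  E[X_{t+1} | ...] = (-0.006) * (-5) + (0.376) * (-1)
                   = -0.3460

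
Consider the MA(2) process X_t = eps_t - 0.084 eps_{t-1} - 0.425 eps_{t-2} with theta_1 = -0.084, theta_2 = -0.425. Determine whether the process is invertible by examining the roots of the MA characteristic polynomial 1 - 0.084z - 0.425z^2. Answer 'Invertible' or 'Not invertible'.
\text{Invertible}

The MA(q) characteristic polynomial is P(z) = 1 - 0.084z - 0.425z^2.
Invertibility requires all roots to lie outside the unit circle, i.e. |z| > 1 for every root.
Set 1 + (-0.084) z + (-0.425) z^2 = 0, i.e. a z^2 + b z + c = 0 with a = -0.425, b = -0.084, c = 1.
Discriminant D = b^2 - 4ac = (-0.084)^2 - 4*(-0.425)*1 = 0.007056 - (-1.7) = 1.707056.
D >= 0, so the roots are real: z = (-b +/- sqrt(D)) / (2a) = (0.084 +/- 1.306544) / (-0.85).
  z_1 = (0.084 + 1.306544) / (-0.85) = -1.6359,   |z_1| = 1.6359.
  z_2 = (0.084 - 1.306544) / (-0.85) = 1.4383,   |z_2| = 1.4383.
Moduli of all roots: 1.6359, 1.4383.
All moduli strictly greater than 1? Yes.
Verdict: Invertible.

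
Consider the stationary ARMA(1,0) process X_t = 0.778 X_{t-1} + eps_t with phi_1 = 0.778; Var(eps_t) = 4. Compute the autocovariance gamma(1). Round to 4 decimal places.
\gamma(1) = 7.8841

Multiply the model equation by X_{t-k} and take expectations. With theta_0 = psi_0 = 1 and psi_j the MA(infinity) weights, this gives
  gamma(k) - sum_i phi_i gamma(k-i) = c_k,
  c_k = sigma^2 * sum_{j=k..q} theta_j psi_{j-k}   (c_k = 0 for k > q),
using gamma(-m) = gamma(m).
Pure AR (q = 0): c_0 = sigma^2 = 4, c_k = 0 for k >= 1.
Equations for k = 0 and k = 1 (AR order 1):
  gamma(0) = phi_1 gamma(1) + c_0
  gamma(1) = phi_1 gamma(0) + c_1
Substituting the second into the first: gamma(0) (1 - phi_1^2) = c_0 + phi_1 c_1, so
  gamma(0) = c_0 / (1 - phi_1^2) = 4 / (1 - (0.778)^2) = 4 / 0.394716 = 10.133868.
  gamma(1) = phi_1 gamma(0) = (0.778)(10.133868) = 7.88415.
Therefore gamma(1) = 7.8841 (to 4 decimal places).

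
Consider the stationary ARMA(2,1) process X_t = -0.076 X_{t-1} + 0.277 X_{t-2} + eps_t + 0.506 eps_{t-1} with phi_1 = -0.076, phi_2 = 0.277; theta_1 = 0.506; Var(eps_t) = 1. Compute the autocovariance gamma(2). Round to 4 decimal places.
\gamma(2) = 0.3056

Multiply the model equation by X_{t-k} and take expectations. With theta_0 = psi_0 = 1 and psi_j the MA(infinity) weights, this gives
  gamma(k) - sum_i phi_i gamma(k-i) = c_k,
  c_k = sigma^2 * sum_{j=k..q} theta_j psi_{j-k}   (c_k = 0 for k > q),
using gamma(-m) = gamma(m).
psi-weights needed (psi_j = theta_j + sum_i phi_i psi_{j-i}):
  psi_1 = theta_1 + phi_1 = 0.506 + (-0.076) = 0.43
Right-hand sides:
  c_0 = sigma^2 (1 + theta_1 psi_1) = 1 * (1 + (0.506)(0.43)) = 1 * 1.21758 = 1.21758
  c_1 = sigma^2 theta_1 = 1 * (0.506) = 0.506
  c_2 = 0
Equations for k = 0, 1, 2 (AR order 2, c_2 = 0):
  (E0) gamma(0) = phi_1 gamma(1) + phi_2 gamma(2) + c_0
  (E1) gamma(1) = phi_1 gamma(0) + phi_2 gamma(1) + c_1
  (E2) gamma(2) = phi_1 gamma(1) + phi_2 gamma(0)
From (E1): gamma(1) = A gamma(0) + B with
  A = phi_1 / (1 - phi_2) = -0.076 / 0.723 = -0.105118,   B = c_1 / (1 - phi_2) = 0.506 / 0.723 = 0.699862.
Insert (E2) into (E0): gamma(0) (1 - phi_2^2) = phi_1 (1 + phi_2) gamma(1) + c_0.
  phi_1 (1 + phi_2) = (-0.076)(1.277) = -0.097052,   1 - phi_2^2 = 0.923271.
Replace gamma(1) by A gamma(0) + B and collect gamma(0):
  gamma(0) [0.923271 - (-0.097052)(-0.105118)] = (-0.097052)(0.699862) + 1.21758
  gamma(0) * 0.913069 = 1.149657
  gamma(0) = 1.149657 / 0.913069 = 1.259113.
  gamma(1) = A gamma(0) + B = (-0.105118)(1.259113) + (0.699862) = 0.567507.
  gamma(2) = phi_1 gamma(1) + phi_2 gamma(0) = (-0.076)(0.567507) + (0.277)(1.259113) = 0.305644.
Therefore gamma(2) = 0.3056 (to 4 decimal places).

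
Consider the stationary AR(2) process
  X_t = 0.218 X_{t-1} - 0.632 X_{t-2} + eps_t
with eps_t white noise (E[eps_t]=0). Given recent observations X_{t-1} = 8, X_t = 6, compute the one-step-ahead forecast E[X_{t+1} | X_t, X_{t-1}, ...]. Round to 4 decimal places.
E[X_{t+1} \mid \mathcal F_t] = -3.7480

For an AR(p) model X_t = c + sum_i phi_i X_{t-i} + eps_t, the
one-step-ahead conditional mean is
  E[X_{t+1} | X_t, ...] = c + sum_i phi_i X_{t+1-i}.
Substitute known values:
  E[X_{t+1} | ...] = (0.218) * (6) + (-0.632) * (8)
                   = -3.7480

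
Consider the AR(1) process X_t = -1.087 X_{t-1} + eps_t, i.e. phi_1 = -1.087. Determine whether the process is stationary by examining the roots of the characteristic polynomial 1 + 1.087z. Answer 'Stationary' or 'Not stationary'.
\text{Not stationary}

The AR(p) characteristic polynomial is P(z) = 1 + 1.087z.
Stationarity requires all roots to lie outside the unit circle, i.e. |z| > 1 for every root.
This is linear in z: 1 + (1.087) z = 0  =>  z = -1/(1.087) = -0.919963,  |z| = 0.919963.
Moduli of all roots: 0.9200.
All moduli strictly greater than 1? No.
Verdict: Not stationary.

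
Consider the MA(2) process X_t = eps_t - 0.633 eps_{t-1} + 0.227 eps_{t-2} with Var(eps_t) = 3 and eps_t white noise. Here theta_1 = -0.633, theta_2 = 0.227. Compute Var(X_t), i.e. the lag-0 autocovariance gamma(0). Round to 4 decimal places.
\gamma(0) = 4.3567

For an MA(q) process X_t = eps_t + sum_i theta_i eps_{t-i} with
Var(eps_t) = sigma^2, the variance is
  gamma(0) = sigma^2 * (1 + sum_i theta_i^2).
  sum_i theta_i^2 = (-0.633)^2 + (0.227)^2 = 0.400689 + 0.051529 = 0.452218.
  gamma(0) = 3 * (1 + 0.452218) = 3 * 1.452218 = 4.356654, which rounds to 4.3567.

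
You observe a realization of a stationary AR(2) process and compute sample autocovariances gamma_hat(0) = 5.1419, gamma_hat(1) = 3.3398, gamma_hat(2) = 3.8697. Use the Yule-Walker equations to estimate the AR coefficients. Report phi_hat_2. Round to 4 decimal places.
\hat\phi_{2} = 0.5720

The Yule-Walker equations for an AR(p) process read, in matrix form,
  Gamma_p phi = r_p,   with   (Gamma_p)_{ij} = gamma(|i - j|),
                       (r_p)_i = gamma(i),   i,j = 1..p.
Substitute the sample gammas (Toeplitz matrix and right-hand side of size 2):
  Gamma_p = [[5.1419, 3.3398], [3.3398, 5.1419]]
  r_p     = [3.3398, 3.8697]
Written out:
  5.1419 phi_1 + 3.3398 phi_2 = 3.3398
  3.3398 phi_1 + 5.1419 phi_2 = 3.8697
Solve by Cramer's rule:
  det = gamma(0)^2 - gamma(1)^2 = (5.1419)^2 - (3.3398)^2 = 26.43913561 - 11.15426404 = 15.28487157
  phi_hat_1 = [gamma(1) gamma(0) - gamma(1) gamma(2)] / det = [(3.3398)(5.1419) - (3.3398)(3.8697)] / 15.28487157 = 4.24889356 / 15.28487157 = 0.278
  phi_hat_2 = [gamma(0) gamma(2) - gamma(1)^2] / det = [(5.1419)(3.8697) - (3.3398)^2] / 15.28487157 = 8.74334639 / 15.28487157 = 0.572
So phi_hat = [0.2780, 0.5720].
Therefore phi_hat_2 = 0.5720.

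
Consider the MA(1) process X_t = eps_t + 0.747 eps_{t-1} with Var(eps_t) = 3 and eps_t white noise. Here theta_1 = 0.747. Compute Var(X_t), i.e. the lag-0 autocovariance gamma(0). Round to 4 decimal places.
\gamma(0) = 4.6740

For an MA(q) process X_t = eps_t + sum_i theta_i eps_{t-i} with
Var(eps_t) = sigma^2, the variance is
  gamma(0) = sigma^2 * (1 + sum_i theta_i^2).
  sum_i theta_i^2 = (0.747)^2 = 0.558009.
  gamma(0) = 3 * (1 + 0.558009) = 3 * 1.558009 = 4.674027, which rounds to 4.6740.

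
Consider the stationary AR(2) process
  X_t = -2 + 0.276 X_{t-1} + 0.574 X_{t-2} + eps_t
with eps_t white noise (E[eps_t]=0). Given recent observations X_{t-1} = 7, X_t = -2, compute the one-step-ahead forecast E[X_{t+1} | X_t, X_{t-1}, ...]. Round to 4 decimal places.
E[X_{t+1} \mid \mathcal F_t] = 1.4660

For an AR(p) model X_t = c + sum_i phi_i X_{t-i} + eps_t, the
one-step-ahead conditional mean is
  E[X_{t+1} | X_t, ...] = c + sum_i phi_i X_{t+1-i}.
Substitute known values:
  E[X_{t+1} | ...] = -2 + (0.276) * (-2) + (0.574) * (7)
                   = 1.4660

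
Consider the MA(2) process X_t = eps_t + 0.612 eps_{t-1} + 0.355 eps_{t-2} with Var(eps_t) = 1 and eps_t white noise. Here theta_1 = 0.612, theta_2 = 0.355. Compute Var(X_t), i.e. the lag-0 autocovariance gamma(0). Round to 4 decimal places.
\gamma(0) = 1.5006

For an MA(q) process X_t = eps_t + sum_i theta_i eps_{t-i} with
Var(eps_t) = sigma^2, the variance is
  gamma(0) = sigma^2 * (1 + sum_i theta_i^2).
  sum_i theta_i^2 = (0.612)^2 + (0.355)^2 = 0.374544 + 0.126025 = 0.500569.
  gamma(0) = 1 * (1 + 0.500569) = 1 * 1.500569 = 1.500569, which rounds to 1.5006.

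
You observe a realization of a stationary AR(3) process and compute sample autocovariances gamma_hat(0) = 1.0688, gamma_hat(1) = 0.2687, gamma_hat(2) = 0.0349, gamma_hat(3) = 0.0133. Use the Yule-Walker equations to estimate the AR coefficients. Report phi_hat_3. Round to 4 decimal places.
\hat\phi_{3} = 0.0130

The Yule-Walker equations for an AR(p) process read, in matrix form,
  Gamma_p phi = r_p,   with   (Gamma_p)_{ij} = gamma(|i - j|),
                       (r_p)_i = gamma(i),   i,j = 1..p.
Substitute the sample gammas (Toeplitz matrix and right-hand side of size 3):
  Gamma_p = [[1.0688, 0.2687, 0.0349], [0.2687, 1.0688, 0.2687], [0.0349, 0.2687, 1.0688]]
  r_p     = [0.2687, 0.0349, 0.0133]
Written out (R1..R3):
  (R1) 1.0688 phi_1 + 0.2687 phi_2 + 0.0349 phi_3 = 0.2687
  (R2) 0.2687 phi_1 + 1.0688 phi_2 + 0.2687 phi_3 = 0.0349
  (R3) 0.0349 phi_1 + 0.2687 phi_2 + 1.0688 phi_3 = 0.0133
Gaussian elimination:
  R2 <- R2 - (0.2687/1.0688) R1 = R2 - (0.251403) R1:  1.001248 phi_2 + 0.259926 phi_3 = -0.032652
  R3 <- R3 - (0.0349/1.0688) R1 = R3 - (0.032653) R1:  0.259926 phi_2 + 1.06766 phi_3 = 0.004526
  R3 <- R3 - (0.259926/1.001248) R2 = R3 - (0.259602) R2:  1.000183 phi_3 = 0.013003
Back-substitution:
  phi_hat_3 = 0.013003 / 1.000183 = 0.013
  phi_hat_2 = (-0.032652 - (0.259926)(0.013)) / 1.001248 = -0.035986
  phi_hat_1 = (0.2687 - (0.2687)(-0.035986) - (0.0349)(0.013)) / 1.0688 = 0.260026
So phi_hat = [0.2600, -0.0360, 0.0130].
Therefore phi_hat_3 = 0.0130.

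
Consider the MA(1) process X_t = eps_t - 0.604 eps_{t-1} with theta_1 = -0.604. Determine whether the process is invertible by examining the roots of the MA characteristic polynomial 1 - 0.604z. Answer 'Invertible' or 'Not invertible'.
\text{Invertible}

The MA(q) characteristic polynomial is P(z) = 1 - 0.604z.
Invertibility requires all roots to lie outside the unit circle, i.e. |z| > 1 for every root.
This is linear in z: 1 + (-0.604) z = 0  =>  z = -1/(-0.604) = 1.655629,  |z| = 1.655629.
Moduli of all roots: 1.6556.
All moduli strictly greater than 1? Yes.
Verdict: Invertible.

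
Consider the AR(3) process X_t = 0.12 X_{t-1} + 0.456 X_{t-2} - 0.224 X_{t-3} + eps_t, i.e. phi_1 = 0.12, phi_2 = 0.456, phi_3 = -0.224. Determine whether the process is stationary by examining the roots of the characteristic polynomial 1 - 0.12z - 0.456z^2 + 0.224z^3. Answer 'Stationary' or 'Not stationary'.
\text{Stationary}

The AR(p) characteristic polynomial is P(z) = 1 - 0.12z - 0.456z^2 + 0.224z^3.
Stationarity requires all roots to lie outside the unit circle, i.e. |z| > 1 for every root.
Degree 3: look for a simple real root z0 first, then factor out (1 - z/z0) and solve the remaining quadratic.
Testing z0 = -1.25: P(-1.25) = 1 + (-0.12)(-1.25) + (-0.456)(-1.25)^2 + (0.224)(-1.25)^3
  = 1 + (0.15) + (-0.7125) + (-0.4375) = 0.  So z_0 = -1.25 is a root, |z_0| = 1.25.
Divide out the factor (1 + 0.8 z) = (1 - z/z0) (since 1/z0 = -0.8):
  P(z) = (1 + 0.8 z)(1 + (-0.92) z + (0.28) z^2)
  [check: z-coef -0.92 - (-0.8) = -0.12; z^2-coef 0.28 - (-0.8)(-0.92) = -0.456; z^3-coef -(-0.8)(0.28) = 0.224.]
Remaining roots from the quadratic factor 1 + (-0.92) z + (0.28) z^2:
  Set 1 + (-0.92) z + (0.28) z^2 = 0, i.e. a z^2 + b z + c = 0 with a = 0.28, b = -0.92, c = 1.
  Discriminant D = b^2 - 4ac = (-0.92)^2 - 4*(0.28)*1 = 0.8464 - (1.12) = -0.2736.
  D < 0, so the roots are the complex-conjugate pair z = (-b +/- i sqrt(-D)) / (2a) = 1.6429 +/- 0.934i.
  For a conjugate pair |z|^2 = z * conj(z) = (product of roots) = c/a = 1/(0.28) = 3.571429, so |z| = sqrt(3.571429) = 1.8898 for both roots.
Moduli of all roots: 1.2500, 1.8898, 1.8898.
All moduli strictly greater than 1? Yes.
Verdict: Stationary.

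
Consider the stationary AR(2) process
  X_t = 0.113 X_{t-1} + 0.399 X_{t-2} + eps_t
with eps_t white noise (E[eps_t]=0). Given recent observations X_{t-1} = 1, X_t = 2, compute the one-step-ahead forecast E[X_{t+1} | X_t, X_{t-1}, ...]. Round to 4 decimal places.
E[X_{t+1} \mid \mathcal F_t] = 0.6250

For an AR(p) model X_t = c + sum_i phi_i X_{t-i} + eps_t, the
one-step-ahead conditional mean is
  E[X_{t+1} | X_t, ...] = c + sum_i phi_i X_{t+1-i}.
Substitute known values:
  E[X_{t+1} | ...] = (0.113) * (2) + (0.399) * (1)
                   = 0.6250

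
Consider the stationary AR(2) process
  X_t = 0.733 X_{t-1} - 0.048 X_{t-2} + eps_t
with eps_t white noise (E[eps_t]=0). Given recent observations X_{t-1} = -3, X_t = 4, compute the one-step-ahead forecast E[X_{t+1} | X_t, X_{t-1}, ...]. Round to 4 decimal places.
E[X_{t+1} \mid \mathcal F_t] = 3.0760

For an AR(p) model X_t = c + sum_i phi_i X_{t-i} + eps_t, the
one-step-ahead conditional mean is
  E[X_{t+1} | X_t, ...] = c + sum_i phi_i X_{t+1-i}.
Substitute known values:
  E[X_{t+1} | ...] = (0.733) * (4) + (-0.048) * (-3)
                   = 3.0760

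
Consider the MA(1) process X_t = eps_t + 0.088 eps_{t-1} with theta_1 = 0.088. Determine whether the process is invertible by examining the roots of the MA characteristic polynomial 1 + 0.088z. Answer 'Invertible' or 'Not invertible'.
\text{Invertible}

The MA(q) characteristic polynomial is P(z) = 1 + 0.088z.
Invertibility requires all roots to lie outside the unit circle, i.e. |z| > 1 for every root.
This is linear in z: 1 + (0.088) z = 0  =>  z = -1/(0.088) = -11.363636,  |z| = 11.363636.
Moduli of all roots: 11.3636.
All moduli strictly greater than 1? Yes.
Verdict: Invertible.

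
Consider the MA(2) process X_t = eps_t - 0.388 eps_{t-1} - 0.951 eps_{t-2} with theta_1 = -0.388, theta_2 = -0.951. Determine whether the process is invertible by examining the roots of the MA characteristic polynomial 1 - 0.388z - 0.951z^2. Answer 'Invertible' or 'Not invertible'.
\text{Not invertible}

The MA(q) characteristic polynomial is P(z) = 1 - 0.388z - 0.951z^2.
Invertibility requires all roots to lie outside the unit circle, i.e. |z| > 1 for every root.
Set 1 + (-0.388) z + (-0.951) z^2 = 0, i.e. a z^2 + b z + c = 0 with a = -0.951, b = -0.388, c = 1.
Discriminant D = b^2 - 4ac = (-0.388)^2 - 4*(-0.951)*1 = 0.150544 - (-3.804) = 3.954544.
D >= 0, so the roots are real: z = (-b +/- sqrt(D)) / (2a) = (0.388 +/- 1.988604) / (-1.902).
  z_1 = (0.388 + 1.988604) / (-1.902) = -1.2495,   |z_1| = 1.2495.
  z_2 = (0.388 - 1.988604) / (-1.902) = 0.8415,   |z_2| = 0.8415.
Moduli of all roots: 1.2495, 0.8415.
All moduli strictly greater than 1? No.
Verdict: Not invertible.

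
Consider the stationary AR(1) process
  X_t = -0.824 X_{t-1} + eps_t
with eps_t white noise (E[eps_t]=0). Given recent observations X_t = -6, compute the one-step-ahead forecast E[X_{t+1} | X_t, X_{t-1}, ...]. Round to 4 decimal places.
E[X_{t+1} \mid \mathcal F_t] = 4.9440

For an AR(p) model X_t = c + sum_i phi_i X_{t-i} + eps_t, the
one-step-ahead conditional mean is
  E[X_{t+1} | X_t, ...] = c + sum_i phi_i X_{t+1-i}.
Substitute known values:
  E[X_{t+1} | ...] = (-0.824) * (-6)
                   = 4.9440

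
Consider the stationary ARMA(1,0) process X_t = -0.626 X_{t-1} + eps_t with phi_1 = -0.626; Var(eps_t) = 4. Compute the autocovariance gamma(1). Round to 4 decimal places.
\gamma(1) = -4.1176

Multiply the model equation by X_{t-k} and take expectations. With theta_0 = psi_0 = 1 and psi_j the MA(infinity) weights, this gives
  gamma(k) - sum_i phi_i gamma(k-i) = c_k,
  c_k = sigma^2 * sum_{j=k..q} theta_j psi_{j-k}   (c_k = 0 for k > q),
using gamma(-m) = gamma(m).
Pure AR (q = 0): c_0 = sigma^2 = 4, c_k = 0 for k >= 1.
Equations for k = 0 and k = 1 (AR order 1):
  gamma(0) = phi_1 gamma(1) + c_0
  gamma(1) = phi_1 gamma(0) + c_1
Substituting the second into the first: gamma(0) (1 - phi_1^2) = c_0 + phi_1 c_1, so
  gamma(0) = c_0 / (1 - phi_1^2) = 4 / (1 - (-0.626)^2) = 4 / 0.608124 = 6.577606.
  gamma(1) = phi_1 gamma(0) = (-0.626)(6.577606) = -4.117581.
Therefore gamma(1) = -4.1176 (to 4 decimal places).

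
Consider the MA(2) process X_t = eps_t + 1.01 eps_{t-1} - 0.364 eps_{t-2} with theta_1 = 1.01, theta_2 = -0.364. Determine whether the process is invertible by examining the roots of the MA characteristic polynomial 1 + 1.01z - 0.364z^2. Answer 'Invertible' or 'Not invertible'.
\text{Not invertible}

The MA(q) characteristic polynomial is P(z) = 1 + 1.01z - 0.364z^2.
Invertibility requires all roots to lie outside the unit circle, i.e. |z| > 1 for every root.
Set 1 + (1.01) z + (-0.364) z^2 = 0, i.e. a z^2 + b z + c = 0 with a = -0.364, b = 1.01, c = 1.
Discriminant D = b^2 - 4ac = (1.01)^2 - 4*(-0.364)*1 = 1.0201 - (-1.456) = 2.4761.
D >= 0, so the roots are real: z = (-b +/- sqrt(D)) / (2a) = (-1.01 +/- 1.573563) / (-0.728).
  z_1 = (-1.01 + 1.573563) / (-0.728) = -0.7741,   |z_1| = 0.7741.
  z_2 = (-1.01 - 1.573563) / (-0.728) = 3.5489,   |z_2| = 3.5489.
Moduli of all roots: 0.7741, 3.5489.
All moduli strictly greater than 1? No.
Verdict: Not invertible.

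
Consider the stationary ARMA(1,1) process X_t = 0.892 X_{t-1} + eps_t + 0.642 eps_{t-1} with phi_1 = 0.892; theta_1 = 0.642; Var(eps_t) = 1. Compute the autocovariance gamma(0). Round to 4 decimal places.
\gamma(0) = 12.5161

Multiply the model equation by X_{t-k} and take expectations. With theta_0 = psi_0 = 1 and psi_j the MA(infinity) weights, this gives
  gamma(k) - sum_i phi_i gamma(k-i) = c_k,
  c_k = sigma^2 * sum_{j=k..q} theta_j psi_{j-k}   (c_k = 0 for k > q),
using gamma(-m) = gamma(m).
psi-weights needed (psi_j = theta_j + sum_i phi_i psi_{j-i}):
  psi_1 = theta_1 + phi_1 = 0.642 + (0.892) = 1.534
Right-hand sides:
  c_0 = sigma^2 (1 + theta_1 psi_1) = 1 * (1 + (0.642)(1.534)) = 1 * 1.984828 = 1.984828
  c_1 = sigma^2 theta_1 = 1 * (0.642) = 0.642
  c_2 = 0
Equations for k = 0 and k = 1 (AR order 1):
  gamma(0) = phi_1 gamma(1) + c_0
  gamma(1) = phi_1 gamma(0) + c_1
Substituting the second into the first: gamma(0) (1 - phi_1^2) = c_0 + phi_1 c_1, so
  gamma(0) = (c_0 + phi_1 c_1) / (1 - phi_1^2) = (1.984828 + (0.892)(0.642)) / (1 - (0.892)^2) = 2.557492 / 0.204336 = 12.516111.
Therefore gamma(0) = 12.5161 (to 4 decimal places).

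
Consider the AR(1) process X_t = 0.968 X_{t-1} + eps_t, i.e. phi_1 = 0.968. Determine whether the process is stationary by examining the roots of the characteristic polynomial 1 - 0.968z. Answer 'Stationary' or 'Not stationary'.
\text{Stationary}

The AR(p) characteristic polynomial is P(z) = 1 - 0.968z.
Stationarity requires all roots to lie outside the unit circle, i.e. |z| > 1 for every root.
This is linear in z: 1 + (-0.968) z = 0  =>  z = -1/(-0.968) = 1.033058,  |z| = 1.033058.
Moduli of all roots: 1.0331.
All moduli strictly greater than 1? Yes.
Verdict: Stationary.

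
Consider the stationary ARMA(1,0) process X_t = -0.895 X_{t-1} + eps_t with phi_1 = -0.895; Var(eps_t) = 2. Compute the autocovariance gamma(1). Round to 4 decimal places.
\gamma(1) = -8.9961

Multiply the model equation by X_{t-k} and take expectations. With theta_0 = psi_0 = 1 and psi_j the MA(infinity) weights, this gives
  gamma(k) - sum_i phi_i gamma(k-i) = c_k,
  c_k = sigma^2 * sum_{j=k..q} theta_j psi_{j-k}   (c_k = 0 for k > q),
using gamma(-m) = gamma(m).
Pure AR (q = 0): c_0 = sigma^2 = 2, c_k = 0 for k >= 1.
Equations for k = 0 and k = 1 (AR order 1):
  gamma(0) = phi_1 gamma(1) + c_0
  gamma(1) = phi_1 gamma(0) + c_1
Substituting the second into the first: gamma(0) (1 - phi_1^2) = c_0 + phi_1 c_1, so
  gamma(0) = c_0 / (1 - phi_1^2) = 2 / (1 - (-0.895)^2) = 2 / 0.198975 = 10.051514.
  gamma(1) = phi_1 gamma(0) = (-0.895)(10.051514) = -8.996105.
Therefore gamma(1) = -8.9961 (to 4 decimal places).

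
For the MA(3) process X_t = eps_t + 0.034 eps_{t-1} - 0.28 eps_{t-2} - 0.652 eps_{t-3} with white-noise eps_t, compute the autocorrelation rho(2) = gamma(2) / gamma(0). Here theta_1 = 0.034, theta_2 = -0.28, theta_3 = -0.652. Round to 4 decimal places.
\rho(2) = -0.2008

For an MA(q) process with theta_0 = 1, the autocovariance is
  gamma(k) = sigma^2 * sum_{i=0..q-k} theta_i * theta_{i+k},
and rho(k) = gamma(k) / gamma(0). Sigma^2 cancels.
  numerator   = (1)*(-0.28) + (0.034)*(-0.652) = -0.302168.
  denominator = (1)^2 + (0.034)^2 + (-0.28)^2 + (-0.652)^2 = 1.50466.
  rho(2) = -0.302168 / 1.50466 = -0.2008.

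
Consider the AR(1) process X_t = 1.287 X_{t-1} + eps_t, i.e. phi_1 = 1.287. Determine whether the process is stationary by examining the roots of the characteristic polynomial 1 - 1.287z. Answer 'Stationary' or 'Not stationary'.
\text{Not stationary}

The AR(p) characteristic polynomial is P(z) = 1 - 1.287z.
Stationarity requires all roots to lie outside the unit circle, i.e. |z| > 1 for every root.
This is linear in z: 1 + (-1.287) z = 0  =>  z = -1/(-1.287) = 0.777001,  |z| = 0.777001.
Moduli of all roots: 0.7770.
All moduli strictly greater than 1? No.
Verdict: Not stationary.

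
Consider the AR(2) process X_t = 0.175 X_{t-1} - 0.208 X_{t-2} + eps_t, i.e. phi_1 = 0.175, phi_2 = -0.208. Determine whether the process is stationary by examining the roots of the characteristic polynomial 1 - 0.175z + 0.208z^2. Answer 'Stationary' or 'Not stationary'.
\text{Stationary}

The AR(p) characteristic polynomial is P(z) = 1 - 0.175z + 0.208z^2.
Stationarity requires all roots to lie outside the unit circle, i.e. |z| > 1 for every root.
Set 1 + (-0.175) z + (0.208) z^2 = 0, i.e. a z^2 + b z + c = 0 with a = 0.208, b = -0.175, c = 1.
Discriminant D = b^2 - 4ac = (-0.175)^2 - 4*(0.208)*1 = 0.030625 - (0.832) = -0.801375.
D < 0, so the roots are the complex-conjugate pair z = (-b +/- i sqrt(-D)) / (2a) = 0.4207 +/- 2.1519i.
For a conjugate pair |z|^2 = z * conj(z) = (product of roots) = c/a = 1/(0.208) = 4.807692, so |z| = sqrt(4.807692) = 2.1926 for both roots.
Moduli of all roots: 2.1926, 2.1926.
All moduli strictly greater than 1? Yes.
Verdict: Stationary.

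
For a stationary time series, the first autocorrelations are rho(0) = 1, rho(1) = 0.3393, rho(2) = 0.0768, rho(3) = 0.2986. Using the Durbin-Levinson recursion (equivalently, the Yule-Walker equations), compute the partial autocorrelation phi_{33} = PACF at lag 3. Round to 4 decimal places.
\phi_{33} = 0.3239

The PACF at lag k is phi_{kk}, the last component of the solution
to the Yule-Walker system G_k phi = r_k where
  (G_k)_{ij} = rho(|i - j|), (r_k)_i = rho(i), i,j = 1..k.
Equivalently, Durbin-Levinson gives phi_{kk} iteratively:
  phi_{11} = rho(1)
  phi_{kk} = [rho(k) - sum_{j=1..k-1} phi_{k-1,j} rho(k-j)]
            / [1 - sum_{j=1..k-1} phi_{k-1,j} rho(j)],
  phi_{k,j} = phi_{k-1,j} - phi_{kk} phi_{k-1,k-j},  j = 1..k-1.
Step k = 1:
  phi_11 = rho(1) = 0.3393.
Step k = 2:
  phi_22 = [rho(2) - phi_11 rho(1)] / [1 - phi_11 rho(1)] = [0.0768 - (0.3393)(0.3393)] / [1 - (0.3393)(0.3393)]
         = -0.03832449 / 0.88487551 = -0.043311.
  Update: phi_21 = phi_11 - phi_22 phi_11 = 0.3393 - (-0.043311)(0.3393) = 0.353995.
Step k = 3:
  phi_33 = [rho(3) - phi_21 rho(2) - phi_22 rho(1)] / [1 - phi_21 rho(1) - phi_22 rho(2)]
    numerator   = 0.2986 - (0.353995)(0.0768) - (-0.043311)(0.3393) = 0.28610845
    denominator = 1 - (0.353995)(0.3393) - (-0.043311)(0.0768) = 0.88321565
  phi_33 = 0.28610845 / 0.88321565 = 0.3239.
Therefore phi_{33} = 0.3239.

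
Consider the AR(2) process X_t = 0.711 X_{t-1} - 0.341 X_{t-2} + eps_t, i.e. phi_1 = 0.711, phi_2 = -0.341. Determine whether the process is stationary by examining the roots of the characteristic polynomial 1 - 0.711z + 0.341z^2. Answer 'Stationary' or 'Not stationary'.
\text{Stationary}

The AR(p) characteristic polynomial is P(z) = 1 - 0.711z + 0.341z^2.
Stationarity requires all roots to lie outside the unit circle, i.e. |z| > 1 for every root.
Set 1 + (-0.711) z + (0.341) z^2 = 0, i.e. a z^2 + b z + c = 0 with a = 0.341, b = -0.711, c = 1.
Discriminant D = b^2 - 4ac = (-0.711)^2 - 4*(0.341)*1 = 0.505521 - (1.364) = -0.858479.
D < 0, so the roots are the complex-conjugate pair z = (-b +/- i sqrt(-D)) / (2a) = 1.0425 +/- 1.3586i.
For a conjugate pair |z|^2 = z * conj(z) = (product of roots) = c/a = 1/(0.341) = 2.932551, so |z| = sqrt(2.932551) = 1.7125 for both roots.
Moduli of all roots: 1.7125, 1.7125.
All moduli strictly greater than 1? Yes.
Verdict: Stationary.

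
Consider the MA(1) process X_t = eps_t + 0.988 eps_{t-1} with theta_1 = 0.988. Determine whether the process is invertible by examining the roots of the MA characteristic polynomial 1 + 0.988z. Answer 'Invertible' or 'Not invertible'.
\text{Invertible}

The MA(q) characteristic polynomial is P(z) = 1 + 0.988z.
Invertibility requires all roots to lie outside the unit circle, i.e. |z| > 1 for every root.
This is linear in z: 1 + (0.988) z = 0  =>  z = -1/(0.988) = -1.012146,  |z| = 1.012146.
Moduli of all roots: 1.0121.
All moduli strictly greater than 1? Yes.
Verdict: Invertible.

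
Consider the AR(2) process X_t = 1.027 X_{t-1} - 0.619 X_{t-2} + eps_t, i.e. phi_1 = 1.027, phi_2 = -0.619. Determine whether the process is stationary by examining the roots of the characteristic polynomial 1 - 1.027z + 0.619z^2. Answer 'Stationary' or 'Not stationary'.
\text{Stationary}

The AR(p) characteristic polynomial is P(z) = 1 - 1.027z + 0.619z^2.
Stationarity requires all roots to lie outside the unit circle, i.e. |z| > 1 for every root.
Set 1 + (-1.027) z + (0.619) z^2 = 0, i.e. a z^2 + b z + c = 0 with a = 0.619, b = -1.027, c = 1.
Discriminant D = b^2 - 4ac = (-1.027)^2 - 4*(0.619)*1 = 1.054729 - (2.476) = -1.421271.
D < 0, so the roots are the complex-conjugate pair z = (-b +/- i sqrt(-D)) / (2a) = 0.8296 +/- 0.963i.
For a conjugate pair |z|^2 = z * conj(z) = (product of roots) = c/a = 1/(0.619) = 1.615509, so |z| = sqrt(1.615509) = 1.271 for both roots.
Moduli of all roots: 1.2710, 1.2710.
All moduli strictly greater than 1? Yes.
Verdict: Stationary.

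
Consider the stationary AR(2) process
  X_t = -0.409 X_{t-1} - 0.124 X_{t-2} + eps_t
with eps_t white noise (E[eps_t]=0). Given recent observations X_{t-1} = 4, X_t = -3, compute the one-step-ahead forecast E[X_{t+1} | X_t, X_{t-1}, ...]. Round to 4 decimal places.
E[X_{t+1} \mid \mathcal F_t] = 0.7310

For an AR(p) model X_t = c + sum_i phi_i X_{t-i} + eps_t, the
one-step-ahead conditional mean is
  E[X_{t+1} | X_t, ...] = c + sum_i phi_i X_{t+1-i}.
Substitute known values:
  E[X_{t+1} | ...] = (-0.409) * (-3) + (-0.124) * (4)
                   = 0.7310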